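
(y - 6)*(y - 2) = y^2 - 8*y + 12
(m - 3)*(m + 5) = m^2 + 2*m - 15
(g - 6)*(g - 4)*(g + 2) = g^3 - 8*g^2 + 4*g + 48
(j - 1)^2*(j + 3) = j^3 + j^2 - 5*j + 3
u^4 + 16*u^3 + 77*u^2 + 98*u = u*(u + 2)*(u + 7)^2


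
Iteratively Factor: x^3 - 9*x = (x + 3)*(x^2 - 3*x) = x*(x + 3)*(x - 3)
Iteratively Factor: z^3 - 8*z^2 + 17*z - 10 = (z - 5)*(z^2 - 3*z + 2) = (z - 5)*(z - 2)*(z - 1)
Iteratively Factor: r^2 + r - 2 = (r - 1)*(r + 2)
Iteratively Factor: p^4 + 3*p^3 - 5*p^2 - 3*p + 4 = (p - 1)*(p^3 + 4*p^2 - p - 4) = (p - 1)*(p + 1)*(p^2 + 3*p - 4) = (p - 1)*(p + 1)*(p + 4)*(p - 1)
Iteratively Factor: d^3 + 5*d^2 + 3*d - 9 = (d + 3)*(d^2 + 2*d - 3) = (d + 3)^2*(d - 1)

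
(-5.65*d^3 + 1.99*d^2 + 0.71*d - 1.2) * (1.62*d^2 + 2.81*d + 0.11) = -9.153*d^5 - 12.6527*d^4 + 6.1206*d^3 + 0.27*d^2 - 3.2939*d - 0.132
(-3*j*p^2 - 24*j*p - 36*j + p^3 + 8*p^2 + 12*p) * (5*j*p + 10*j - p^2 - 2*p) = -15*j^2*p^3 - 150*j^2*p^2 - 420*j^2*p - 360*j^2 + 8*j*p^4 + 80*j*p^3 + 224*j*p^2 + 192*j*p - p^5 - 10*p^4 - 28*p^3 - 24*p^2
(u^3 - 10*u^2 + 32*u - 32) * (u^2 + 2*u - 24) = u^5 - 8*u^4 - 12*u^3 + 272*u^2 - 832*u + 768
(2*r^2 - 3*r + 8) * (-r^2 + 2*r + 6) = -2*r^4 + 7*r^3 - 2*r^2 - 2*r + 48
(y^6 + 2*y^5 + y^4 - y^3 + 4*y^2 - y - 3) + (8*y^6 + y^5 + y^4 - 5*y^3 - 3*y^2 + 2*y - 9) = 9*y^6 + 3*y^5 + 2*y^4 - 6*y^3 + y^2 + y - 12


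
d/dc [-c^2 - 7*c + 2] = -2*c - 7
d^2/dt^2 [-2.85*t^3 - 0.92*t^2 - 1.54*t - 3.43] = -17.1*t - 1.84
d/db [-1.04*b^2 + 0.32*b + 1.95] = 0.32 - 2.08*b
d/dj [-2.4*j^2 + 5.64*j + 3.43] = 5.64 - 4.8*j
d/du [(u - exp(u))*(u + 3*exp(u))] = 2*u*exp(u) + 2*u - 6*exp(2*u) + 2*exp(u)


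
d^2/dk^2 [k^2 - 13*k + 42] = 2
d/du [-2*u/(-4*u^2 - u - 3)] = 2*(3 - 4*u^2)/(16*u^4 + 8*u^3 + 25*u^2 + 6*u + 9)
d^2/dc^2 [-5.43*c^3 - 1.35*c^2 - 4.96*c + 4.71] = -32.58*c - 2.7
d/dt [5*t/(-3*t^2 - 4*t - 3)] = 15*(t^2 - 1)/(9*t^4 + 24*t^3 + 34*t^2 + 24*t + 9)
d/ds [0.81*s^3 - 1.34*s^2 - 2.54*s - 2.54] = 2.43*s^2 - 2.68*s - 2.54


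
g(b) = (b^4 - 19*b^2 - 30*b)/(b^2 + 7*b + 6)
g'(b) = (-2*b - 7)*(b^4 - 19*b^2 - 30*b)/(b^2 + 7*b + 6)^2 + (4*b^3 - 38*b - 30)/(b^2 + 7*b + 6) = (2*b^5 + 21*b^4 + 24*b^3 - 103*b^2 - 228*b - 180)/(b^4 + 14*b^3 + 61*b^2 + 84*b + 36)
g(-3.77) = -7.29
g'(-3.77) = 17.00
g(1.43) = -4.30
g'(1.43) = -1.68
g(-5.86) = -1032.56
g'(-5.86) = 8062.81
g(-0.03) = 0.15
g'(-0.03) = -5.17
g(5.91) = 4.61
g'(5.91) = 5.89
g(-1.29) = -7.21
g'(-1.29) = -30.98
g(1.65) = -4.63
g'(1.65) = -1.34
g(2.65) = -5.18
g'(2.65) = 0.24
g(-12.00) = 278.18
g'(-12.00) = -26.62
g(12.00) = 75.38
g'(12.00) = 17.47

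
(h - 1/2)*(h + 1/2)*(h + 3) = h^3 + 3*h^2 - h/4 - 3/4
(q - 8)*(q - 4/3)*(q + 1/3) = q^3 - 9*q^2 + 68*q/9 + 32/9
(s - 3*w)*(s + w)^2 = s^3 - s^2*w - 5*s*w^2 - 3*w^3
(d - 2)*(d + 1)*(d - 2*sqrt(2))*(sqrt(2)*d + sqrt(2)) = sqrt(2)*d^4 - 4*d^3 - 3*sqrt(2)*d^2 - 2*sqrt(2)*d + 12*d + 8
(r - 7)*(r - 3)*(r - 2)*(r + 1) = r^4 - 11*r^3 + 29*r^2 - r - 42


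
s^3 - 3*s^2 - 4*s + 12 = (s - 3)*(s - 2)*(s + 2)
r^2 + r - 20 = (r - 4)*(r + 5)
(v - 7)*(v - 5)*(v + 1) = v^3 - 11*v^2 + 23*v + 35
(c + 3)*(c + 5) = c^2 + 8*c + 15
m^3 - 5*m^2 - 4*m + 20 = (m - 5)*(m - 2)*(m + 2)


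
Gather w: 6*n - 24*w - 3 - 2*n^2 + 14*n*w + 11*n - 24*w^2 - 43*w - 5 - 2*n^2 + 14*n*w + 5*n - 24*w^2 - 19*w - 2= -4*n^2 + 22*n - 48*w^2 + w*(28*n - 86) - 10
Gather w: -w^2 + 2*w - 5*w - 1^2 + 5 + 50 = -w^2 - 3*w + 54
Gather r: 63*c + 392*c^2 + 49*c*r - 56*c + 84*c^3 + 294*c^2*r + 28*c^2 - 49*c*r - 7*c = 84*c^3 + 294*c^2*r + 420*c^2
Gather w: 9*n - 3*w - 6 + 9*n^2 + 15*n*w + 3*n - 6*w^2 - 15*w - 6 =9*n^2 + 12*n - 6*w^2 + w*(15*n - 18) - 12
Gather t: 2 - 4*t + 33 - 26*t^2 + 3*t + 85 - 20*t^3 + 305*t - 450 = -20*t^3 - 26*t^2 + 304*t - 330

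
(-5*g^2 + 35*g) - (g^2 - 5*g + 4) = -6*g^2 + 40*g - 4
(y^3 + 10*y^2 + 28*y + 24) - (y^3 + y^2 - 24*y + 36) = 9*y^2 + 52*y - 12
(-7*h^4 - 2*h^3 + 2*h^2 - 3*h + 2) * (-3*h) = 21*h^5 + 6*h^4 - 6*h^3 + 9*h^2 - 6*h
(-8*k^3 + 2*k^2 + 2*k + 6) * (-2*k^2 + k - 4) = 16*k^5 - 12*k^4 + 30*k^3 - 18*k^2 - 2*k - 24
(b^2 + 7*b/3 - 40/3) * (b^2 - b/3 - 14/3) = b^4 + 2*b^3 - 169*b^2/9 - 58*b/9 + 560/9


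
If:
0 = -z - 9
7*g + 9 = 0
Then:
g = -9/7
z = -9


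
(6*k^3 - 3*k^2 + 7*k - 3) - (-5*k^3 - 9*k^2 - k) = 11*k^3 + 6*k^2 + 8*k - 3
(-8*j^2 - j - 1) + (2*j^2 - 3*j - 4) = -6*j^2 - 4*j - 5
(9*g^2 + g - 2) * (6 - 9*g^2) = -81*g^4 - 9*g^3 + 72*g^2 + 6*g - 12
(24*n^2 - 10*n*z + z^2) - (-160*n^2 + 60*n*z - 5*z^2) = 184*n^2 - 70*n*z + 6*z^2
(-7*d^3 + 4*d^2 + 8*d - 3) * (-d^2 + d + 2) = 7*d^5 - 11*d^4 - 18*d^3 + 19*d^2 + 13*d - 6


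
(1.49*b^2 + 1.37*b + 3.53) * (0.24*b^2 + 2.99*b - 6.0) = 0.3576*b^4 + 4.7839*b^3 - 3.9965*b^2 + 2.3347*b - 21.18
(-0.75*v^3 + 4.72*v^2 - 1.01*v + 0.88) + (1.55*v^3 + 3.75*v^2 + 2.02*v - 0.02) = 0.8*v^3 + 8.47*v^2 + 1.01*v + 0.86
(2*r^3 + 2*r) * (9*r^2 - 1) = 18*r^5 + 16*r^3 - 2*r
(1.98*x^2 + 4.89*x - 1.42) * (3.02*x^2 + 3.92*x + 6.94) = 5.9796*x^4 + 22.5294*x^3 + 28.6216*x^2 + 28.3702*x - 9.8548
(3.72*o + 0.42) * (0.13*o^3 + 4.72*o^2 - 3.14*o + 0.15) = 0.4836*o^4 + 17.613*o^3 - 9.6984*o^2 - 0.7608*o + 0.063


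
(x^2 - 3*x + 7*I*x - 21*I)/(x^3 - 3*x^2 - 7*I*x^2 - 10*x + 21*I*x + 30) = (x + 7*I)/(x^2 - 7*I*x - 10)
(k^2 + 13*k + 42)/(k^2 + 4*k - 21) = (k + 6)/(k - 3)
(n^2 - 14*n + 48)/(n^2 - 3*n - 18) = (n - 8)/(n + 3)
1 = 1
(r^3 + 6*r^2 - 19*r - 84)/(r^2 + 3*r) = r + 3 - 28/r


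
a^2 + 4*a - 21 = (a - 3)*(a + 7)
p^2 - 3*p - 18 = (p - 6)*(p + 3)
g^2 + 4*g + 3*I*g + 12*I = (g + 4)*(g + 3*I)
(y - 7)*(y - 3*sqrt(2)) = y^2 - 7*y - 3*sqrt(2)*y + 21*sqrt(2)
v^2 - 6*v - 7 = (v - 7)*(v + 1)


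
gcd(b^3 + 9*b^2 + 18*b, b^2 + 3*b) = b^2 + 3*b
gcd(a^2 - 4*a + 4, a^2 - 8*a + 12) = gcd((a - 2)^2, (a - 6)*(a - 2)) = a - 2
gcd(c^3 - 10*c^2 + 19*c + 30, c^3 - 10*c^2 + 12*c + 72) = c - 6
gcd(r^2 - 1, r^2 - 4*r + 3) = r - 1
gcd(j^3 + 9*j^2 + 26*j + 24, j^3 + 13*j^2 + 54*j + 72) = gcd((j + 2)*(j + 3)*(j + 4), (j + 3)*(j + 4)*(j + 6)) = j^2 + 7*j + 12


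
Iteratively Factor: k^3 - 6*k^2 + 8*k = (k - 2)*(k^2 - 4*k) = k*(k - 2)*(k - 4)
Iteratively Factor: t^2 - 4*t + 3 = (t - 3)*(t - 1)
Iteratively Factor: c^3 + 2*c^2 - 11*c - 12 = (c - 3)*(c^2 + 5*c + 4) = (c - 3)*(c + 4)*(c + 1)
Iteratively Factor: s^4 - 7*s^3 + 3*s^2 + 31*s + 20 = (s + 1)*(s^3 - 8*s^2 + 11*s + 20) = (s - 5)*(s + 1)*(s^2 - 3*s - 4) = (s - 5)*(s + 1)^2*(s - 4)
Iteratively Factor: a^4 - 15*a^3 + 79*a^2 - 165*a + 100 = (a - 1)*(a^3 - 14*a^2 + 65*a - 100) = (a - 5)*(a - 1)*(a^2 - 9*a + 20) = (a - 5)*(a - 4)*(a - 1)*(a - 5)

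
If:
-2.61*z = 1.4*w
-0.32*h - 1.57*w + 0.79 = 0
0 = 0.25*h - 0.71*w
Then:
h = 0.91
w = 0.32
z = -0.17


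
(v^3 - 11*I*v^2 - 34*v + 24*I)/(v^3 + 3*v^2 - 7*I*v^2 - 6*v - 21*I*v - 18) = (v - 4*I)/(v + 3)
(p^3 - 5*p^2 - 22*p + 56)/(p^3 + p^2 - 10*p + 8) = (p - 7)/(p - 1)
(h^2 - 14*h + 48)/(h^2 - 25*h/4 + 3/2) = 4*(h - 8)/(4*h - 1)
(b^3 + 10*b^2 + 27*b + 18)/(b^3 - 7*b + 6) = (b^2 + 7*b + 6)/(b^2 - 3*b + 2)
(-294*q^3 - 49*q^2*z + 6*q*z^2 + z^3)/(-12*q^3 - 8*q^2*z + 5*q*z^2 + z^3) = (-49*q^2 + z^2)/(-2*q^2 - q*z + z^2)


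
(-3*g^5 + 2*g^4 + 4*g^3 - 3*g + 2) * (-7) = 21*g^5 - 14*g^4 - 28*g^3 + 21*g - 14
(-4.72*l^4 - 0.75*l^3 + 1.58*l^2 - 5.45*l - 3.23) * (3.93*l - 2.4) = -18.5496*l^5 + 8.3805*l^4 + 8.0094*l^3 - 25.2105*l^2 + 0.386099999999999*l + 7.752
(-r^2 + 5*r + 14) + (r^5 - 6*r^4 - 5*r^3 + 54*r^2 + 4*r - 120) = r^5 - 6*r^4 - 5*r^3 + 53*r^2 + 9*r - 106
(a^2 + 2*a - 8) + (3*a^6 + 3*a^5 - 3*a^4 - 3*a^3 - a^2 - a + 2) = 3*a^6 + 3*a^5 - 3*a^4 - 3*a^3 + a - 6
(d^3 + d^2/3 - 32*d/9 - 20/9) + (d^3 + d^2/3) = 2*d^3 + 2*d^2/3 - 32*d/9 - 20/9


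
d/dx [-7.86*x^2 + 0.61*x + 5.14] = 0.61 - 15.72*x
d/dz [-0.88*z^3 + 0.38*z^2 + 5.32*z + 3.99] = -2.64*z^2 + 0.76*z + 5.32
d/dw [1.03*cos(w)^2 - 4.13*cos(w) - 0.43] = (4.13 - 2.06*cos(w))*sin(w)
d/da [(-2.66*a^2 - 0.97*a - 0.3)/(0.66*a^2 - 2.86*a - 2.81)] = (8.2478*a^2 + 15.3452*a + 1.8677)/(0.4356*a^4 - 3.7752*a^3 + 4.4704*a^2 + 16.0732*a + 7.8961)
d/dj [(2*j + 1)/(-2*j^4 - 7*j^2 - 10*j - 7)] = 2*(-2*j^4 - 7*j^2 - 10*j + (2*j + 1)*(4*j^3 + 7*j + 5) - 7)/(2*j^4 + 7*j^2 + 10*j + 7)^2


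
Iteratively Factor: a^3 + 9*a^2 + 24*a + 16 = (a + 1)*(a^2 + 8*a + 16) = (a + 1)*(a + 4)*(a + 4)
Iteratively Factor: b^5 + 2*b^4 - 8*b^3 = (b - 2)*(b^4 + 4*b^3) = b*(b - 2)*(b^3 + 4*b^2) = b^2*(b - 2)*(b^2 + 4*b) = b^2*(b - 2)*(b + 4)*(b)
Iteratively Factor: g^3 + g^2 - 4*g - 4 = (g + 1)*(g^2 - 4) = (g + 1)*(g + 2)*(g - 2)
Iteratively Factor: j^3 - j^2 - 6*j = (j + 2)*(j^2 - 3*j) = j*(j + 2)*(j - 3)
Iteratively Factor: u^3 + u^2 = (u)*(u^2 + u) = u^2*(u + 1)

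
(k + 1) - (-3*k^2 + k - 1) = 3*k^2 + 2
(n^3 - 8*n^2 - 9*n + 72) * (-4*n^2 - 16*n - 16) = -4*n^5 + 16*n^4 + 148*n^3 - 16*n^2 - 1008*n - 1152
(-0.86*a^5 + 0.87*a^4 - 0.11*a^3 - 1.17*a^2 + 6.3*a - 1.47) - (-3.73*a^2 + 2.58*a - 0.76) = -0.86*a^5 + 0.87*a^4 - 0.11*a^3 + 2.56*a^2 + 3.72*a - 0.71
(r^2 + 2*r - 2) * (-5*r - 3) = -5*r^3 - 13*r^2 + 4*r + 6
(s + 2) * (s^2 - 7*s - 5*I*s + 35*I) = s^3 - 5*s^2 - 5*I*s^2 - 14*s + 25*I*s + 70*I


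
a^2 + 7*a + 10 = (a + 2)*(a + 5)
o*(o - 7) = o^2 - 7*o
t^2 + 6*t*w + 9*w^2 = (t + 3*w)^2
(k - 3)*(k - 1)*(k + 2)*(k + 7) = k^4 + 5*k^3 - 19*k^2 - 29*k + 42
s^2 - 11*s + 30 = (s - 6)*(s - 5)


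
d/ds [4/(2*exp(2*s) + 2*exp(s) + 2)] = (-4*exp(s) - 2)*exp(s)/(exp(2*s) + exp(s) + 1)^2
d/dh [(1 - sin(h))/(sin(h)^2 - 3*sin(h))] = (cos(h) - 2/tan(h) + 3*cos(h)/sin(h)^2)/(sin(h) - 3)^2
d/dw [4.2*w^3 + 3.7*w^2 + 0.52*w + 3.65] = 12.6*w^2 + 7.4*w + 0.52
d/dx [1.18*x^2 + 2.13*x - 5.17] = 2.36*x + 2.13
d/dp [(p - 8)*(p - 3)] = 2*p - 11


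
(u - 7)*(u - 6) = u^2 - 13*u + 42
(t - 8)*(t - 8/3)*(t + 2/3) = t^3 - 10*t^2 + 128*t/9 + 128/9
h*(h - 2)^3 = h^4 - 6*h^3 + 12*h^2 - 8*h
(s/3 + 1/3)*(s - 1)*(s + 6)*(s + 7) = s^4/3 + 13*s^3/3 + 41*s^2/3 - 13*s/3 - 14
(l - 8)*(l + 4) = l^2 - 4*l - 32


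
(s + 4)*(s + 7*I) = s^2 + 4*s + 7*I*s + 28*I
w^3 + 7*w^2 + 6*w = w*(w + 1)*(w + 6)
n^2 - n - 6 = (n - 3)*(n + 2)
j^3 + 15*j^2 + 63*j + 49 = (j + 1)*(j + 7)^2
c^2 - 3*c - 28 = (c - 7)*(c + 4)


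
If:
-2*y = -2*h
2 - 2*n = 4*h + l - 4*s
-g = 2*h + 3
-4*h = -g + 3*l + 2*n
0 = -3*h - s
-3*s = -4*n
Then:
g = -39/11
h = 3/11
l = -25/22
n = -27/44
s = -9/11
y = 3/11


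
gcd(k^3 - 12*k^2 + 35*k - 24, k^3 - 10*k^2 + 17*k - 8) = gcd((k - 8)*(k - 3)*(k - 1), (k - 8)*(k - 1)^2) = k^2 - 9*k + 8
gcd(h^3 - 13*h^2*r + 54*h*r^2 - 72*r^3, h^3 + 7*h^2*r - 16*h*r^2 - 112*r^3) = -h + 4*r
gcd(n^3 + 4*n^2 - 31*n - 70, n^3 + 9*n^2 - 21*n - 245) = n^2 + 2*n - 35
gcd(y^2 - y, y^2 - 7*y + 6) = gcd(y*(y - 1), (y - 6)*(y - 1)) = y - 1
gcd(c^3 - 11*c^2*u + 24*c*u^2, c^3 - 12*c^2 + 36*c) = c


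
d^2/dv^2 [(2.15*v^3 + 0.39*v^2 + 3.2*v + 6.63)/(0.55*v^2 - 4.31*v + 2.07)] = (1.77635683940025e-15*v^5 + 78.76667*v^3 - 105.72057*v^2 - 60.88248*v + 291.663678)/(0.166375*v^6 - 3.911325*v^5 + 32.52909*v^4 - 109.504601*v^3 + 122.427666*v^2 - 55.403757*v + 8.869743)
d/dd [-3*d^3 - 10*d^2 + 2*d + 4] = -9*d^2 - 20*d + 2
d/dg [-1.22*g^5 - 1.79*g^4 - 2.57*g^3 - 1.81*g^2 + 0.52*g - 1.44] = -6.1*g^4 - 7.16*g^3 - 7.71*g^2 - 3.62*g + 0.52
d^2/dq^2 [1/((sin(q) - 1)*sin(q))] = (-4 - 1/sin(q) + 4/sin(q)^2 - 2/sin(q)^3)/(sin(q) - 1)^2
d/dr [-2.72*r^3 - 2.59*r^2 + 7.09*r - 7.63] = -8.16*r^2 - 5.18*r + 7.09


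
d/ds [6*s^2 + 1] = 12*s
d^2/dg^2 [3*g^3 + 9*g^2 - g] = 18*g + 18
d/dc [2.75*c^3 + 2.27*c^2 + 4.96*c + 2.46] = 8.25*c^2 + 4.54*c + 4.96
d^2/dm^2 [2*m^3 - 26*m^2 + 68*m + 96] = 12*m - 52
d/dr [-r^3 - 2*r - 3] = -3*r^2 - 2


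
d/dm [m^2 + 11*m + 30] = 2*m + 11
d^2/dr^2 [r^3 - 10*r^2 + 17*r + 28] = 6*r - 20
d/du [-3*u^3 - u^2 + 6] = u*(-9*u - 2)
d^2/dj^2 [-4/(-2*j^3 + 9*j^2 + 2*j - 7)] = 8*(3*(3 - 2*j)*(2*j^3 - 9*j^2 - 2*j + 7) + 4*(-3*j^2 + 9*j + 1)^2)/(2*j^3 - 9*j^2 - 2*j + 7)^3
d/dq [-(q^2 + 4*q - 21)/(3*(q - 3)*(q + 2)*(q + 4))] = (q^2 + 14*q + 34)/(3*(q^4 + 12*q^3 + 52*q^2 + 96*q + 64))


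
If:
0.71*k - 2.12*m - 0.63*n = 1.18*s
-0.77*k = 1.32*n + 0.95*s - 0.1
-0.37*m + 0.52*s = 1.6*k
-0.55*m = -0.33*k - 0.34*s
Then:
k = -0.00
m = -0.02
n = 0.09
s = -0.02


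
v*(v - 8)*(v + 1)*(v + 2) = v^4 - 5*v^3 - 22*v^2 - 16*v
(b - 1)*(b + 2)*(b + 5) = b^3 + 6*b^2 + 3*b - 10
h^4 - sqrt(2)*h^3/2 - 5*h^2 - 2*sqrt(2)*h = h*(h - 2*sqrt(2))*(h + sqrt(2)/2)*(h + sqrt(2))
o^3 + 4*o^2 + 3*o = o*(o + 1)*(o + 3)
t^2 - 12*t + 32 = (t - 8)*(t - 4)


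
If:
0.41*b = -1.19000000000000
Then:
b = -2.90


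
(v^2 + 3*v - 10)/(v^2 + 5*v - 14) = (v + 5)/(v + 7)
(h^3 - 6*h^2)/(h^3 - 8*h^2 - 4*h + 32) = h^2*(h - 6)/(h^3 - 8*h^2 - 4*h + 32)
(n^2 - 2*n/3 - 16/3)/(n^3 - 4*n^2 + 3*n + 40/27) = 9*(n + 2)/(9*n^2 - 12*n - 5)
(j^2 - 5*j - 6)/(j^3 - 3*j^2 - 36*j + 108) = (j + 1)/(j^2 + 3*j - 18)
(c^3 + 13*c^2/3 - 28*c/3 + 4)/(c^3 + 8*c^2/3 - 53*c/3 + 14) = (3*c - 2)/(3*c - 7)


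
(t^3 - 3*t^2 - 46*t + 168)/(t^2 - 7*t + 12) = (t^2 + t - 42)/(t - 3)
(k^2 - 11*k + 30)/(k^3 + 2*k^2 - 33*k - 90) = (k - 5)/(k^2 + 8*k + 15)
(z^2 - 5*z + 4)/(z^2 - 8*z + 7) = (z - 4)/(z - 7)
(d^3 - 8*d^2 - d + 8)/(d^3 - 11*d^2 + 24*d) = (d^2 - 1)/(d*(d - 3))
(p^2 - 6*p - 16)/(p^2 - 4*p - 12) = (p - 8)/(p - 6)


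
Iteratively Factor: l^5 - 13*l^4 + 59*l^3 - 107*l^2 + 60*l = (l)*(l^4 - 13*l^3 + 59*l^2 - 107*l + 60) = l*(l - 4)*(l^3 - 9*l^2 + 23*l - 15) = l*(l - 5)*(l - 4)*(l^2 - 4*l + 3) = l*(l - 5)*(l - 4)*(l - 1)*(l - 3)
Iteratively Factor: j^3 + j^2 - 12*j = (j - 3)*(j^2 + 4*j) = j*(j - 3)*(j + 4)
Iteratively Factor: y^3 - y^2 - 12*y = (y - 4)*(y^2 + 3*y) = y*(y - 4)*(y + 3)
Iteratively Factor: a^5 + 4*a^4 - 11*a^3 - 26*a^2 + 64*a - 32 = (a + 4)*(a^4 - 11*a^2 + 18*a - 8) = (a - 1)*(a + 4)*(a^3 + a^2 - 10*a + 8) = (a - 1)*(a + 4)^2*(a^2 - 3*a + 2) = (a - 2)*(a - 1)*(a + 4)^2*(a - 1)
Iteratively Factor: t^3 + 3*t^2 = (t)*(t^2 + 3*t) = t*(t + 3)*(t)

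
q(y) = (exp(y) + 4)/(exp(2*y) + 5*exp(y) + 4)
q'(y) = (exp(y) + 4)*(-2*exp(2*y) - 5*exp(y))/(exp(2*y) + 5*exp(y) + 4)^2 + exp(y)/(exp(2*y) + 5*exp(y) + 4) = -exp(y)/(exp(2*y) + 2*exp(y) + 1)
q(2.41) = 0.08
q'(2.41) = -0.08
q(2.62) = 0.07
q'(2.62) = -0.06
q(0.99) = 0.27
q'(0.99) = -0.20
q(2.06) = 0.11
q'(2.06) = -0.10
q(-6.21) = 1.00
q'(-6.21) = -0.00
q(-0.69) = 0.67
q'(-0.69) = -0.22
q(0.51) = 0.38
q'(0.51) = -0.23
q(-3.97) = 0.98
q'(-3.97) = -0.02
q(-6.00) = 1.00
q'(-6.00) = 0.00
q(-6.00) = 1.00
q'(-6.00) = 0.00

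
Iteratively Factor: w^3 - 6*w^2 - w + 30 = (w - 5)*(w^2 - w - 6) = (w - 5)*(w - 3)*(w + 2)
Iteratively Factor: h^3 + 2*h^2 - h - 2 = (h + 2)*(h^2 - 1) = (h + 1)*(h + 2)*(h - 1)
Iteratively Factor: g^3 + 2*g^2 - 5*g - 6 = (g + 1)*(g^2 + g - 6) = (g + 1)*(g + 3)*(g - 2)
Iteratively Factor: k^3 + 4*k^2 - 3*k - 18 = (k + 3)*(k^2 + k - 6) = (k - 2)*(k + 3)*(k + 3)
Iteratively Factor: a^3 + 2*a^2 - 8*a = (a + 4)*(a^2 - 2*a) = (a - 2)*(a + 4)*(a)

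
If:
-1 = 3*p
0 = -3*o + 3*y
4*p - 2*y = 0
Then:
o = -2/3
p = -1/3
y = -2/3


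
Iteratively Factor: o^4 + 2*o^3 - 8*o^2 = (o)*(o^3 + 2*o^2 - 8*o) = o*(o + 4)*(o^2 - 2*o) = o*(o - 2)*(o + 4)*(o)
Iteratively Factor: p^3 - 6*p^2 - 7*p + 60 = (p + 3)*(p^2 - 9*p + 20) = (p - 5)*(p + 3)*(p - 4)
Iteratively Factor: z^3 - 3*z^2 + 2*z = (z - 2)*(z^2 - z) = z*(z - 2)*(z - 1)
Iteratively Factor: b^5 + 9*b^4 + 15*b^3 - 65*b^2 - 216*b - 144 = (b - 3)*(b^4 + 12*b^3 + 51*b^2 + 88*b + 48) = (b - 3)*(b + 4)*(b^3 + 8*b^2 + 19*b + 12) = (b - 3)*(b + 1)*(b + 4)*(b^2 + 7*b + 12) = (b - 3)*(b + 1)*(b + 3)*(b + 4)*(b + 4)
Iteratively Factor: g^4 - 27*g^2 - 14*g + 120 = (g - 5)*(g^3 + 5*g^2 - 2*g - 24) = (g - 5)*(g - 2)*(g^2 + 7*g + 12) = (g - 5)*(g - 2)*(g + 4)*(g + 3)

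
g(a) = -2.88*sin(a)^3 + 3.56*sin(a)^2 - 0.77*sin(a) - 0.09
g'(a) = -8.64*sin(a)^2*cos(a) + 7.12*sin(a)*cos(a) - 0.77*cos(a)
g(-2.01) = 5.66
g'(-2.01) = 6.08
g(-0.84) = 3.65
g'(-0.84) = -7.25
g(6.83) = 0.07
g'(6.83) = 0.51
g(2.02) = -0.00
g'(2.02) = 0.59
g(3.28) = 0.09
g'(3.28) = 1.90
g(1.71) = -0.16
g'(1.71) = 0.30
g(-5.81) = 0.03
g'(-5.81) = 0.61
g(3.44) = 0.52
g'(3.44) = 3.45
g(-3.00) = 0.10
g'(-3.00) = 1.93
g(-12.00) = 0.08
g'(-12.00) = 0.47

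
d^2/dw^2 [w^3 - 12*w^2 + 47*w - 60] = 6*w - 24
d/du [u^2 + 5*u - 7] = 2*u + 5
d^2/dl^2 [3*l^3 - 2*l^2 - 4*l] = 18*l - 4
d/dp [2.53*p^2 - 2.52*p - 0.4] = 5.06*p - 2.52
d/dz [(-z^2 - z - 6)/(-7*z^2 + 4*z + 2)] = 11*(-z^2 - 8*z + 2)/(49*z^4 - 56*z^3 - 12*z^2 + 16*z + 4)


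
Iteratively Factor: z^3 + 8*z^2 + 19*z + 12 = (z + 4)*(z^2 + 4*z + 3) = (z + 3)*(z + 4)*(z + 1)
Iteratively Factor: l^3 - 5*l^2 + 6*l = (l - 3)*(l^2 - 2*l) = (l - 3)*(l - 2)*(l)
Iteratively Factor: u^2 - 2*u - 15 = (u + 3)*(u - 5)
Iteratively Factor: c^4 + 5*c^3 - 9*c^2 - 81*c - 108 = (c - 4)*(c^3 + 9*c^2 + 27*c + 27) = (c - 4)*(c + 3)*(c^2 + 6*c + 9) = (c - 4)*(c + 3)^2*(c + 3)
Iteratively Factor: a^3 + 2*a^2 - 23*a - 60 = (a - 5)*(a^2 + 7*a + 12) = (a - 5)*(a + 4)*(a + 3)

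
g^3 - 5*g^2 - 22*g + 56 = (g - 7)*(g - 2)*(g + 4)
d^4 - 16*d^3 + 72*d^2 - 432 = (d - 6)^3*(d + 2)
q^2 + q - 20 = (q - 4)*(q + 5)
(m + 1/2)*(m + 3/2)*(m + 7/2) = m^3 + 11*m^2/2 + 31*m/4 + 21/8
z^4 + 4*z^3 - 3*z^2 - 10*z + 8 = (z - 1)^2*(z + 2)*(z + 4)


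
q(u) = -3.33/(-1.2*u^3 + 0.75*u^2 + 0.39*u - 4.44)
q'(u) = -3.33*(3.6*u^2 - 1.5*u - 0.39)/(-1.2*u^3 + 0.75*u^2 + 0.39*u - 4.44)^2 = (-11.988*u^2 + 4.995*u + 1.2987)/(1.2*u^3 - 0.75*u^2 - 0.39*u + 4.44)^2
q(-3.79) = -0.05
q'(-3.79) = -0.04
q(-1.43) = -73.96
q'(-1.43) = -14976.23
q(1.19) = 0.67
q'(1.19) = -0.40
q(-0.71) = 0.85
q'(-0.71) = -0.54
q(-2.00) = -0.45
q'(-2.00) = -1.04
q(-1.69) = -1.17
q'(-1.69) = -5.15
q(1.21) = 0.67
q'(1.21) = -0.41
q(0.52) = 0.79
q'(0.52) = 0.04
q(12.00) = 0.00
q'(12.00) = -0.00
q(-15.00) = -0.00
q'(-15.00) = -0.00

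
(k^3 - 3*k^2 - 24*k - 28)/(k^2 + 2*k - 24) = (k^3 - 3*k^2 - 24*k - 28)/(k^2 + 2*k - 24)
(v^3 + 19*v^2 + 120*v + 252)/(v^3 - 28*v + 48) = (v^2 + 13*v + 42)/(v^2 - 6*v + 8)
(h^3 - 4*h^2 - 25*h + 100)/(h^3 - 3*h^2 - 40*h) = (h^2 - 9*h + 20)/(h*(h - 8))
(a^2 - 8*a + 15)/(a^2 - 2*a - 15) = (a - 3)/(a + 3)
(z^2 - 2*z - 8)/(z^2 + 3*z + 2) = (z - 4)/(z + 1)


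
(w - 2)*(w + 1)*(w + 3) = w^3 + 2*w^2 - 5*w - 6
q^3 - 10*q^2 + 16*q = q*(q - 8)*(q - 2)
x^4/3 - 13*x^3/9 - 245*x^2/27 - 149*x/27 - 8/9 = (x/3 + 1)*(x - 8)*(x + 1/3)^2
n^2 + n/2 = n*(n + 1/2)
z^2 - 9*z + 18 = (z - 6)*(z - 3)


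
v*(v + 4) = v^2 + 4*v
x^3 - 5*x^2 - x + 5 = (x - 5)*(x - 1)*(x + 1)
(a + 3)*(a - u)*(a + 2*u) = a^3 + a^2*u + 3*a^2 - 2*a*u^2 + 3*a*u - 6*u^2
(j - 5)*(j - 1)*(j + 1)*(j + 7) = j^4 + 2*j^3 - 36*j^2 - 2*j + 35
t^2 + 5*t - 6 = (t - 1)*(t + 6)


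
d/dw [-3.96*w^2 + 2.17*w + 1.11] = 2.17 - 7.92*w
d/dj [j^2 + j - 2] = 2*j + 1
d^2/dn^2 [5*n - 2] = 0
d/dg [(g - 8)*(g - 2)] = 2*g - 10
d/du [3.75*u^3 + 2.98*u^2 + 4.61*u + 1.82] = 11.25*u^2 + 5.96*u + 4.61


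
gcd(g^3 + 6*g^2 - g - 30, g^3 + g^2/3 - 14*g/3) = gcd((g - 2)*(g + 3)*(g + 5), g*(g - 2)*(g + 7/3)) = g - 2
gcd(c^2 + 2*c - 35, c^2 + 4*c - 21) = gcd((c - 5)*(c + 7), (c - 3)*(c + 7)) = c + 7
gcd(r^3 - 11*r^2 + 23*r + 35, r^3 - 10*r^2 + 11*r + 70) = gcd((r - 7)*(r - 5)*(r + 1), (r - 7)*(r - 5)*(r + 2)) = r^2 - 12*r + 35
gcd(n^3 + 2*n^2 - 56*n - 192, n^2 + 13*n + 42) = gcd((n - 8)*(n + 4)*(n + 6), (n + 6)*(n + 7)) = n + 6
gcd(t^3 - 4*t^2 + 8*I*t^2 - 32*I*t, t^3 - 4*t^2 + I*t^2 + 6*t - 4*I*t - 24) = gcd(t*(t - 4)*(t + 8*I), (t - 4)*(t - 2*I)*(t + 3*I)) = t - 4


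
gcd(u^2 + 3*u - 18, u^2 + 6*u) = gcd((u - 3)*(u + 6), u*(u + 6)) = u + 6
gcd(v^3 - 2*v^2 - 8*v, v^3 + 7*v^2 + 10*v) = v^2 + 2*v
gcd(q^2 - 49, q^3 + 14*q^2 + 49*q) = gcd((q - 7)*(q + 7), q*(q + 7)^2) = q + 7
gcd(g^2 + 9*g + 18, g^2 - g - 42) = g + 6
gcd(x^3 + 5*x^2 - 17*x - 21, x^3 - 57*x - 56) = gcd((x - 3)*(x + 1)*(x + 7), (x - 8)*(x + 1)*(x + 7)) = x^2 + 8*x + 7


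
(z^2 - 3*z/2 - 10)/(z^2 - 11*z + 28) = (z + 5/2)/(z - 7)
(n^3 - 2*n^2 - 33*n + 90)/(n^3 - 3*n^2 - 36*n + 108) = (n - 5)/(n - 6)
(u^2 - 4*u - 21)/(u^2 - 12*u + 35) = (u + 3)/(u - 5)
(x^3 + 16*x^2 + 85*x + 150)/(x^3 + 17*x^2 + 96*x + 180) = (x + 5)/(x + 6)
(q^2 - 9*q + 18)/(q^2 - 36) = (q - 3)/(q + 6)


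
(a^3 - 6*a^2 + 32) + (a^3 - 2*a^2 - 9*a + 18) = 2*a^3 - 8*a^2 - 9*a + 50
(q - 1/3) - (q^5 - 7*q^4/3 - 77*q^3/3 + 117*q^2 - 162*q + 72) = -q^5 + 7*q^4/3 + 77*q^3/3 - 117*q^2 + 163*q - 217/3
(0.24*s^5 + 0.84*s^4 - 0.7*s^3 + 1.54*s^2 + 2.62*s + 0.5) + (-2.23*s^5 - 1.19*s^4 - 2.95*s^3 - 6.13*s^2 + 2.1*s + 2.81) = -1.99*s^5 - 0.35*s^4 - 3.65*s^3 - 4.59*s^2 + 4.72*s + 3.31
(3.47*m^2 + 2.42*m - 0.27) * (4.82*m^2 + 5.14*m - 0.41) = 16.7254*m^4 + 29.5002*m^3 + 9.7147*m^2 - 2.38*m + 0.1107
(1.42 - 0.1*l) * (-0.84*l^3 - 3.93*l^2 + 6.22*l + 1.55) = 0.084*l^4 - 0.7998*l^3 - 6.2026*l^2 + 8.6774*l + 2.201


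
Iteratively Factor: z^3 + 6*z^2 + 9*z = (z + 3)*(z^2 + 3*z) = (z + 3)^2*(z)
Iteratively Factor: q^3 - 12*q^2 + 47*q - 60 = (q - 3)*(q^2 - 9*q + 20) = (q - 4)*(q - 3)*(q - 5)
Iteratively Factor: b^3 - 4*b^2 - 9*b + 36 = (b + 3)*(b^2 - 7*b + 12) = (b - 4)*(b + 3)*(b - 3)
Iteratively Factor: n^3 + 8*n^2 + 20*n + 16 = (n + 2)*(n^2 + 6*n + 8) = (n + 2)^2*(n + 4)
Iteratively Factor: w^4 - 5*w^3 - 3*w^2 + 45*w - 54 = (w - 2)*(w^3 - 3*w^2 - 9*w + 27) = (w - 3)*(w - 2)*(w^2 - 9) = (w - 3)*(w - 2)*(w + 3)*(w - 3)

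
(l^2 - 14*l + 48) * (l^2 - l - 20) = l^4 - 15*l^3 + 42*l^2 + 232*l - 960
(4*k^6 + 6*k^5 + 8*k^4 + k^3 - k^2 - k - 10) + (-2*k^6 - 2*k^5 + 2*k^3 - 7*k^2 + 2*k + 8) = 2*k^6 + 4*k^5 + 8*k^4 + 3*k^3 - 8*k^2 + k - 2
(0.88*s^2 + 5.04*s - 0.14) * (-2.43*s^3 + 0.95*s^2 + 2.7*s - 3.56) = -2.1384*s^5 - 11.4112*s^4 + 7.5042*s^3 + 10.3422*s^2 - 18.3204*s + 0.4984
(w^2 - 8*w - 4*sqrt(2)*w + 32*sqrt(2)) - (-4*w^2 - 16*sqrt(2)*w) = 5*w^2 - 8*w + 12*sqrt(2)*w + 32*sqrt(2)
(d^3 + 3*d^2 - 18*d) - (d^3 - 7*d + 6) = 3*d^2 - 11*d - 6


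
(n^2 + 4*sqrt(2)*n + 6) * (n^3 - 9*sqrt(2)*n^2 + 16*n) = n^5 - 5*sqrt(2)*n^4 - 50*n^3 + 10*sqrt(2)*n^2 + 96*n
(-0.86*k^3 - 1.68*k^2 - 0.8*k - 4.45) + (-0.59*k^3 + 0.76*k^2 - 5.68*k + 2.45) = -1.45*k^3 - 0.92*k^2 - 6.48*k - 2.0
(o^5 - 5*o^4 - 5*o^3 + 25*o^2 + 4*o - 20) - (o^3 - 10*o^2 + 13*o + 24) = o^5 - 5*o^4 - 6*o^3 + 35*o^2 - 9*o - 44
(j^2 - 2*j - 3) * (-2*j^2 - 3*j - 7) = -2*j^4 + j^3 + 5*j^2 + 23*j + 21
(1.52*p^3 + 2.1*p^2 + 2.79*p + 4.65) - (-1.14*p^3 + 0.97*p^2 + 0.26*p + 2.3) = 2.66*p^3 + 1.13*p^2 + 2.53*p + 2.35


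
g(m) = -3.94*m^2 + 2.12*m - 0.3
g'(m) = 2.12 - 7.88*m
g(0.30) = -0.02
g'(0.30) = -0.24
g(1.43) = -5.33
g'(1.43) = -9.15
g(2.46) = -18.93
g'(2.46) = -17.26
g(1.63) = -7.31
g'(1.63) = -10.72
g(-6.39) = -174.73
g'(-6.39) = 52.47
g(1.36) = -4.70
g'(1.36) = -8.60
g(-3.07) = -43.94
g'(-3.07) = 26.31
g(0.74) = -0.89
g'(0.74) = -3.71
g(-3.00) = -42.12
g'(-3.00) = 25.76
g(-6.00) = -154.86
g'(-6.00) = 49.40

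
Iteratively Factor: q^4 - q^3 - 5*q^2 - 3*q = (q - 3)*(q^3 + 2*q^2 + q) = (q - 3)*(q + 1)*(q^2 + q) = q*(q - 3)*(q + 1)*(q + 1)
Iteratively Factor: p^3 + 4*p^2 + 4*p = (p + 2)*(p^2 + 2*p) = p*(p + 2)*(p + 2)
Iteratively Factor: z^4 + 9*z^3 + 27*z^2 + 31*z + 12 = (z + 4)*(z^3 + 5*z^2 + 7*z + 3) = (z + 3)*(z + 4)*(z^2 + 2*z + 1) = (z + 1)*(z + 3)*(z + 4)*(z + 1)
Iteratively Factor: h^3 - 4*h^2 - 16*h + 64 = (h + 4)*(h^2 - 8*h + 16) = (h - 4)*(h + 4)*(h - 4)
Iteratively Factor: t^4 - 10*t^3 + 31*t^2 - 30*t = (t - 2)*(t^3 - 8*t^2 + 15*t) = t*(t - 2)*(t^2 - 8*t + 15) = t*(t - 3)*(t - 2)*(t - 5)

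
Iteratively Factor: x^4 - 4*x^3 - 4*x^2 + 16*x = (x)*(x^3 - 4*x^2 - 4*x + 16) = x*(x - 4)*(x^2 - 4) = x*(x - 4)*(x - 2)*(x + 2)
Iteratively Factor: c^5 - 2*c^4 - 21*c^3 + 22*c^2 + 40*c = (c - 5)*(c^4 + 3*c^3 - 6*c^2 - 8*c) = (c - 5)*(c - 2)*(c^3 + 5*c^2 + 4*c) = c*(c - 5)*(c - 2)*(c^2 + 5*c + 4) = c*(c - 5)*(c - 2)*(c + 1)*(c + 4)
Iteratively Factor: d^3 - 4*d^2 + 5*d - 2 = (d - 1)*(d^2 - 3*d + 2) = (d - 2)*(d - 1)*(d - 1)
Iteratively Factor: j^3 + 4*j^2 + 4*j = (j)*(j^2 + 4*j + 4) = j*(j + 2)*(j + 2)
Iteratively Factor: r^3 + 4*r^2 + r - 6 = (r - 1)*(r^2 + 5*r + 6) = (r - 1)*(r + 2)*(r + 3)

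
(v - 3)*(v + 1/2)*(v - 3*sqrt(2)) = v^3 - 3*sqrt(2)*v^2 - 5*v^2/2 - 3*v/2 + 15*sqrt(2)*v/2 + 9*sqrt(2)/2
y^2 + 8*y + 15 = (y + 3)*(y + 5)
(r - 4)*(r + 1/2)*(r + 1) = r^3 - 5*r^2/2 - 11*r/2 - 2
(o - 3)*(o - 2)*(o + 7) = o^3 + 2*o^2 - 29*o + 42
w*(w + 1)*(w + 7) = w^3 + 8*w^2 + 7*w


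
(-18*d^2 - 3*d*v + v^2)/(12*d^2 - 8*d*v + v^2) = (3*d + v)/(-2*d + v)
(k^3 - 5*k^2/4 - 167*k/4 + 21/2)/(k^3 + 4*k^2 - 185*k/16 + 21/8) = 4*(k - 7)/(4*k - 7)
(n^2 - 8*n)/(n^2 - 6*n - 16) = n/(n + 2)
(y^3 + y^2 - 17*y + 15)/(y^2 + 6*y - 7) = (y^2 + 2*y - 15)/(y + 7)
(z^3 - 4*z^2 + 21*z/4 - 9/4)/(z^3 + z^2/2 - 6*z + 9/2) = (z - 3/2)/(z + 3)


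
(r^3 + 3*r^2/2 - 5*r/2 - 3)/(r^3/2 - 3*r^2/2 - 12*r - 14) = (2*r^2 - r - 3)/(r^2 - 5*r - 14)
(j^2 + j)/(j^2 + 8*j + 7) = j/(j + 7)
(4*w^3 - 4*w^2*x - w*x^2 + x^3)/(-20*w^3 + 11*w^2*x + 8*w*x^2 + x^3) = (-4*w^2 + x^2)/(20*w^2 + 9*w*x + x^2)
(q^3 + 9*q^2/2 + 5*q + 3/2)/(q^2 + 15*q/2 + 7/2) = (q^2 + 4*q + 3)/(q + 7)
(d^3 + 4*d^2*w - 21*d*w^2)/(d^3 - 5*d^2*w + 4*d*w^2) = (d^2 + 4*d*w - 21*w^2)/(d^2 - 5*d*w + 4*w^2)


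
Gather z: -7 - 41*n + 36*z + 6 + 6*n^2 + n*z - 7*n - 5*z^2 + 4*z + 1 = 6*n^2 - 48*n - 5*z^2 + z*(n + 40)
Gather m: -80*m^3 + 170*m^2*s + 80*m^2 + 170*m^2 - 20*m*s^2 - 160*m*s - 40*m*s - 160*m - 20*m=-80*m^3 + m^2*(170*s + 250) + m*(-20*s^2 - 200*s - 180)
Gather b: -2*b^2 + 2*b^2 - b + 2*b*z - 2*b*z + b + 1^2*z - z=0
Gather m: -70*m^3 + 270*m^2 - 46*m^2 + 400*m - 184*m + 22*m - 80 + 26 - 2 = -70*m^3 + 224*m^2 + 238*m - 56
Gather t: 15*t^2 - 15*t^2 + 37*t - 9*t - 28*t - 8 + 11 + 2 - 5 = 0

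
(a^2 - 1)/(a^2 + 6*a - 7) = (a + 1)/(a + 7)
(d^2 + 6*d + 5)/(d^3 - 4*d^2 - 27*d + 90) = (d + 1)/(d^2 - 9*d + 18)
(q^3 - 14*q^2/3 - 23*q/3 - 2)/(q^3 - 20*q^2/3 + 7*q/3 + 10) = (3*q + 1)/(3*q - 5)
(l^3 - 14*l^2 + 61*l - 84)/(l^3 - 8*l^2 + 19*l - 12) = (l - 7)/(l - 1)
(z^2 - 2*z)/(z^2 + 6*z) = (z - 2)/(z + 6)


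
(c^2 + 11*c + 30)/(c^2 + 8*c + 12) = (c + 5)/(c + 2)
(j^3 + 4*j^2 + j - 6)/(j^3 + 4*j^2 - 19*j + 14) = (j^2 + 5*j + 6)/(j^2 + 5*j - 14)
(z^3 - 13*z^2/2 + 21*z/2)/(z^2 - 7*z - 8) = z*(-2*z^2 + 13*z - 21)/(2*(-z^2 + 7*z + 8))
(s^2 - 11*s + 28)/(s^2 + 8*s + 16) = (s^2 - 11*s + 28)/(s^2 + 8*s + 16)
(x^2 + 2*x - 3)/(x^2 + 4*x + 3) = (x - 1)/(x + 1)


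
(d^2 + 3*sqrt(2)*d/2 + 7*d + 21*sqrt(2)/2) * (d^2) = d^4 + 3*sqrt(2)*d^3/2 + 7*d^3 + 21*sqrt(2)*d^2/2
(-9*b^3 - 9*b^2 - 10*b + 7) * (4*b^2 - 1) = -36*b^5 - 36*b^4 - 31*b^3 + 37*b^2 + 10*b - 7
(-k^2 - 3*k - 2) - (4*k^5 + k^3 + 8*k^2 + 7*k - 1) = -4*k^5 - k^3 - 9*k^2 - 10*k - 1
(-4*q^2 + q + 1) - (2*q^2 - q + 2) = -6*q^2 + 2*q - 1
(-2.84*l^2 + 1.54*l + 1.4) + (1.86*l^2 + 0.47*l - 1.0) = -0.98*l^2 + 2.01*l + 0.4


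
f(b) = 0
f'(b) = 0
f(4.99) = 0.00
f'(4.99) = 0.00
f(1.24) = 0.00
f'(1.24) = 0.00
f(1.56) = 0.00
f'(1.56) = 0.00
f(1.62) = 0.00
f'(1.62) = 0.00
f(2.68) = 0.00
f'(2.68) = 0.00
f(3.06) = 0.00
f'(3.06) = 0.00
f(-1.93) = 0.00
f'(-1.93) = 0.00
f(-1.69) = 0.00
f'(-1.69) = 0.00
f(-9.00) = 0.00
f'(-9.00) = 0.00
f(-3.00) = 0.00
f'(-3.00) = 0.00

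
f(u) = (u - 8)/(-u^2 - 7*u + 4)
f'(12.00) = 0.00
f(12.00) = -0.02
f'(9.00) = -0.00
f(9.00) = -0.00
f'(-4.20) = 0.13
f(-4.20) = -0.77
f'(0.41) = -63.11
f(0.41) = -7.89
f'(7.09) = -0.01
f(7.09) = 0.01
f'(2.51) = -0.22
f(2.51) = 0.28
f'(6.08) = -0.02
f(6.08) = 0.03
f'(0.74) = -21.21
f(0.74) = 4.20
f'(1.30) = -1.54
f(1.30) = 0.99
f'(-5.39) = 0.39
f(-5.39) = -1.06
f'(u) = (u - 8)*(2*u + 7)/(-u^2 - 7*u + 4)^2 + 1/(-u^2 - 7*u + 4) = (-u^2 - 7*u + (u - 8)*(2*u + 7) + 4)/(u^2 + 7*u - 4)^2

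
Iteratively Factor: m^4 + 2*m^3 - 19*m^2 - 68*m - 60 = (m + 2)*(m^3 - 19*m - 30) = (m - 5)*(m + 2)*(m^2 + 5*m + 6) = (m - 5)*(m + 2)*(m + 3)*(m + 2)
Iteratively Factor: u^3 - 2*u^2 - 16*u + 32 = (u - 2)*(u^2 - 16) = (u - 2)*(u + 4)*(u - 4)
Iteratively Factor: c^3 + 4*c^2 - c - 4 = (c + 4)*(c^2 - 1) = (c - 1)*(c + 4)*(c + 1)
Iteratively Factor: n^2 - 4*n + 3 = (n - 1)*(n - 3)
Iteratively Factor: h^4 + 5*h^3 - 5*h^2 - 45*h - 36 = (h + 3)*(h^3 + 2*h^2 - 11*h - 12) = (h + 1)*(h + 3)*(h^2 + h - 12) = (h - 3)*(h + 1)*(h + 3)*(h + 4)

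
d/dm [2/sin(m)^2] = -4*cos(m)/sin(m)^3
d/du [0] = 0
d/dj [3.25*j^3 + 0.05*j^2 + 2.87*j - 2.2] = 9.75*j^2 + 0.1*j + 2.87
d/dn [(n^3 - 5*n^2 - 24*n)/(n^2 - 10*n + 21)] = (n^4 - 20*n^3 + 137*n^2 - 210*n - 504)/(n^4 - 20*n^3 + 142*n^2 - 420*n + 441)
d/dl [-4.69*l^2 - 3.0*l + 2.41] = -9.38*l - 3.0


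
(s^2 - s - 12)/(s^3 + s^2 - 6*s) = (s - 4)/(s*(s - 2))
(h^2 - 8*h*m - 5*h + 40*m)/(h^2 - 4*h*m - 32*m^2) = (h - 5)/(h + 4*m)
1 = 1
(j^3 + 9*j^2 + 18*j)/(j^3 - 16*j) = (j^2 + 9*j + 18)/(j^2 - 16)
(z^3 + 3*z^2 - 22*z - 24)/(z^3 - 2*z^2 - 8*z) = (z^2 + 7*z + 6)/(z*(z + 2))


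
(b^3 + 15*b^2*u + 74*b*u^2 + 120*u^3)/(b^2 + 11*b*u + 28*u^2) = (b^2 + 11*b*u + 30*u^2)/(b + 7*u)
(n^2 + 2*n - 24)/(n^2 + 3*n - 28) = (n + 6)/(n + 7)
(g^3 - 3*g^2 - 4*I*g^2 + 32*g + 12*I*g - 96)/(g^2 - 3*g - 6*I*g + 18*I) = (g^2 - 4*I*g + 32)/(g - 6*I)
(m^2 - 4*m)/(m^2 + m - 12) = m*(m - 4)/(m^2 + m - 12)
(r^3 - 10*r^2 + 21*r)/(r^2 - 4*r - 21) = r*(r - 3)/(r + 3)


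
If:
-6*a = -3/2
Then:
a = 1/4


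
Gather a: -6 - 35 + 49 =8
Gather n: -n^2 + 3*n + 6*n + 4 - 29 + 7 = -n^2 + 9*n - 18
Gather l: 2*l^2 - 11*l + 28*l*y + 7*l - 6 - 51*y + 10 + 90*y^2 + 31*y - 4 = 2*l^2 + l*(28*y - 4) + 90*y^2 - 20*y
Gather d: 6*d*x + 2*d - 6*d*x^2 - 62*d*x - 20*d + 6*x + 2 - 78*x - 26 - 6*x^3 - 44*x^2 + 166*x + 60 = d*(-6*x^2 - 56*x - 18) - 6*x^3 - 44*x^2 + 94*x + 36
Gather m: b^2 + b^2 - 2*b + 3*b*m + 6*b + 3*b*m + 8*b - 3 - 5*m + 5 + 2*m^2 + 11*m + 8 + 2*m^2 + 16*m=2*b^2 + 12*b + 4*m^2 + m*(6*b + 22) + 10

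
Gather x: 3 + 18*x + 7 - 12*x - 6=6*x + 4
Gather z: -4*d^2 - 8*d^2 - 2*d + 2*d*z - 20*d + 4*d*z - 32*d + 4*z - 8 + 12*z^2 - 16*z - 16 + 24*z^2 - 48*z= -12*d^2 - 54*d + 36*z^2 + z*(6*d - 60) - 24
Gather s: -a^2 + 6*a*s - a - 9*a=-a^2 + 6*a*s - 10*a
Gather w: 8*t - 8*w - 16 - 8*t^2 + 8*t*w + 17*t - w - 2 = -8*t^2 + 25*t + w*(8*t - 9) - 18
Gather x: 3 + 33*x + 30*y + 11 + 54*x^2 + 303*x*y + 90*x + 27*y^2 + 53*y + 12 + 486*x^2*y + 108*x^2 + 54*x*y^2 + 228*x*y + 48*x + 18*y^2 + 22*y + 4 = x^2*(486*y + 162) + x*(54*y^2 + 531*y + 171) + 45*y^2 + 105*y + 30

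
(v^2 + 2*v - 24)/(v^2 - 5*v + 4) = (v + 6)/(v - 1)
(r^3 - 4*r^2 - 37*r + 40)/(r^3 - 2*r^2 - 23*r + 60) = (r^2 - 9*r + 8)/(r^2 - 7*r + 12)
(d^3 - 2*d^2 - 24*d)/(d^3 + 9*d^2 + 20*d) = (d - 6)/(d + 5)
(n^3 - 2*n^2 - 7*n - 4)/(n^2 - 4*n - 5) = (n^2 - 3*n - 4)/(n - 5)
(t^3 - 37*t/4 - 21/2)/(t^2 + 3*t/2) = t - 3/2 - 7/t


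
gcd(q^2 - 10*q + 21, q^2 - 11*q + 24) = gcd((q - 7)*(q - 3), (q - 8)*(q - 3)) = q - 3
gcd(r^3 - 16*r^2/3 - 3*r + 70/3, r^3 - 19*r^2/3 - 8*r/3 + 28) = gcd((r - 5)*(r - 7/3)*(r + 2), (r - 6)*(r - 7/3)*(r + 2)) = r^2 - r/3 - 14/3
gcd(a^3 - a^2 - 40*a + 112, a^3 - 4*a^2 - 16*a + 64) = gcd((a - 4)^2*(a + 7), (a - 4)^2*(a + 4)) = a^2 - 8*a + 16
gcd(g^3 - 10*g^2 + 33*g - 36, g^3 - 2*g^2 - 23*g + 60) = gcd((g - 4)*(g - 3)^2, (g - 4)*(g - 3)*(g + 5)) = g^2 - 7*g + 12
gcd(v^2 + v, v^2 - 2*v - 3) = v + 1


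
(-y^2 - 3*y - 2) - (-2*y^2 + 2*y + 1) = y^2 - 5*y - 3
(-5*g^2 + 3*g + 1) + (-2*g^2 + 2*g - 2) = -7*g^2 + 5*g - 1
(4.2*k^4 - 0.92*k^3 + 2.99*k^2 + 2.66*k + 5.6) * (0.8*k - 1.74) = 3.36*k^5 - 8.044*k^4 + 3.9928*k^3 - 3.0746*k^2 - 0.148400000000001*k - 9.744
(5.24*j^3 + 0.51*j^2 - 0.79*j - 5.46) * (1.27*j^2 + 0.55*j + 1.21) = 6.6548*j^5 + 3.5297*j^4 + 5.6176*j^3 - 6.7516*j^2 - 3.9589*j - 6.6066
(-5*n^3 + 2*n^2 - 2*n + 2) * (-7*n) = 35*n^4 - 14*n^3 + 14*n^2 - 14*n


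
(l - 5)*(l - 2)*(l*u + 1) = l^3*u - 7*l^2*u + l^2 + 10*l*u - 7*l + 10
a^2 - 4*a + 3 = (a - 3)*(a - 1)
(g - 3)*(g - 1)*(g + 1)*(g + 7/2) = g^4 + g^3/2 - 23*g^2/2 - g/2 + 21/2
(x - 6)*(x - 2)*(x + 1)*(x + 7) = x^4 - 45*x^2 + 40*x + 84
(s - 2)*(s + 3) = s^2 + s - 6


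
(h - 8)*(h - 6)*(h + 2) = h^3 - 12*h^2 + 20*h + 96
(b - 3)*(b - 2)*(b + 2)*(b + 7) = b^4 + 4*b^3 - 25*b^2 - 16*b + 84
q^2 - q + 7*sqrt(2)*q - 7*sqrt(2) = (q - 1)*(q + 7*sqrt(2))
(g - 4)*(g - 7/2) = g^2 - 15*g/2 + 14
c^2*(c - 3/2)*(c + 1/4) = c^4 - 5*c^3/4 - 3*c^2/8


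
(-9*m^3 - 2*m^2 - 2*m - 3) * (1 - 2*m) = 18*m^4 - 5*m^3 + 2*m^2 + 4*m - 3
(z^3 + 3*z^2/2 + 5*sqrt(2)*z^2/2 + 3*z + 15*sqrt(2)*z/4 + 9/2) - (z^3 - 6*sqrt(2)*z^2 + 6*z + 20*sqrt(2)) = 3*z^2/2 + 17*sqrt(2)*z^2/2 - 3*z + 15*sqrt(2)*z/4 - 20*sqrt(2) + 9/2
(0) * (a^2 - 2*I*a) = 0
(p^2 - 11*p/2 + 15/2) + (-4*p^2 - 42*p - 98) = -3*p^2 - 95*p/2 - 181/2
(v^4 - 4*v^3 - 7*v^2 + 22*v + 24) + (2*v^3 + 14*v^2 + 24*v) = v^4 - 2*v^3 + 7*v^2 + 46*v + 24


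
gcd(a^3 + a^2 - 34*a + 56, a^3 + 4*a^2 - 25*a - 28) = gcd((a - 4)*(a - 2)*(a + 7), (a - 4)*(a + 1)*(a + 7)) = a^2 + 3*a - 28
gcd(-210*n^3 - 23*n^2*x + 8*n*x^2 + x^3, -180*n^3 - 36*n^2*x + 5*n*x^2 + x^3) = 6*n + x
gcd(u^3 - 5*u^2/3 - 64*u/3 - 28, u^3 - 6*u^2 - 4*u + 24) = u^2 - 4*u - 12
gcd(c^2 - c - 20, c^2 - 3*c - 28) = c + 4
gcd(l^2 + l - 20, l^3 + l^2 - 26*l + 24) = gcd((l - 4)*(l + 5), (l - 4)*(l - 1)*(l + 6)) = l - 4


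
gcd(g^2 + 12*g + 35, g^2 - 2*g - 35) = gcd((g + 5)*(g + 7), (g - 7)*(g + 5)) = g + 5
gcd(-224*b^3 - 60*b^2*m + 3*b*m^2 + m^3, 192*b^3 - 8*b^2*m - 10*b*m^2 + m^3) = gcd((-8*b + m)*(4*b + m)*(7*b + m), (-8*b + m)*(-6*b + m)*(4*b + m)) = 32*b^2 + 4*b*m - m^2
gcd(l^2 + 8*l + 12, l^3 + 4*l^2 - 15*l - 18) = l + 6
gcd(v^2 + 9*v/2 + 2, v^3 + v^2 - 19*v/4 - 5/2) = v + 1/2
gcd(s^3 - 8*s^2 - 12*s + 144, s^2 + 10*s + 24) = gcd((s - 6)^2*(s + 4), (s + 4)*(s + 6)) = s + 4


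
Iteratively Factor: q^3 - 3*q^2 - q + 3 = (q + 1)*(q^2 - 4*q + 3) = (q - 3)*(q + 1)*(q - 1)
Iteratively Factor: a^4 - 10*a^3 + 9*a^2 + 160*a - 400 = (a - 5)*(a^3 - 5*a^2 - 16*a + 80) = (a - 5)*(a + 4)*(a^2 - 9*a + 20) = (a - 5)^2*(a + 4)*(a - 4)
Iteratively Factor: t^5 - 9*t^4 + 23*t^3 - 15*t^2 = (t)*(t^4 - 9*t^3 + 23*t^2 - 15*t) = t*(t - 5)*(t^3 - 4*t^2 + 3*t) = t*(t - 5)*(t - 3)*(t^2 - t) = t^2*(t - 5)*(t - 3)*(t - 1)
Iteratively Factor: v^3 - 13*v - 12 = (v + 3)*(v^2 - 3*v - 4) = (v - 4)*(v + 3)*(v + 1)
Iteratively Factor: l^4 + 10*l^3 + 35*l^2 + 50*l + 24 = (l + 3)*(l^3 + 7*l^2 + 14*l + 8) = (l + 1)*(l + 3)*(l^2 + 6*l + 8) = (l + 1)*(l + 2)*(l + 3)*(l + 4)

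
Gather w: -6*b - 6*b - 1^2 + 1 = -12*b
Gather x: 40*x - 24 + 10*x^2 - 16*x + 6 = 10*x^2 + 24*x - 18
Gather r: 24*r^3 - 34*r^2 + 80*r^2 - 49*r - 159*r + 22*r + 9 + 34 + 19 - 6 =24*r^3 + 46*r^2 - 186*r + 56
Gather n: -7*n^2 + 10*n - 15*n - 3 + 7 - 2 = -7*n^2 - 5*n + 2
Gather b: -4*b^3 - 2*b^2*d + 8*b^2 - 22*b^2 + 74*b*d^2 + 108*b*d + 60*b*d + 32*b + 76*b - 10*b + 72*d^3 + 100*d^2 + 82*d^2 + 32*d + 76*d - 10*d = -4*b^3 + b^2*(-2*d - 14) + b*(74*d^2 + 168*d + 98) + 72*d^3 + 182*d^2 + 98*d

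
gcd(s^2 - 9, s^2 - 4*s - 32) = 1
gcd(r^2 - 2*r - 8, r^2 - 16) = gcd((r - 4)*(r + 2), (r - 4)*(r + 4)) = r - 4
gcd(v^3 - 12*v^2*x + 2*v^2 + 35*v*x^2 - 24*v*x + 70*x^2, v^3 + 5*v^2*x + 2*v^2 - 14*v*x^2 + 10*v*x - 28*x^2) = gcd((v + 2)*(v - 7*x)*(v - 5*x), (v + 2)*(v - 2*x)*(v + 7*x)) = v + 2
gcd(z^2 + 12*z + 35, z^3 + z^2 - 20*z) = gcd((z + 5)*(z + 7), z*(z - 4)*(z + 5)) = z + 5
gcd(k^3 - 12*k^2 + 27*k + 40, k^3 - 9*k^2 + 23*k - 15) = k - 5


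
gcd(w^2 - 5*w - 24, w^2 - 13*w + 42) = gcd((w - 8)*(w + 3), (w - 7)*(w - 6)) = 1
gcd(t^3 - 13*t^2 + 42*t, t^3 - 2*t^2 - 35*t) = t^2 - 7*t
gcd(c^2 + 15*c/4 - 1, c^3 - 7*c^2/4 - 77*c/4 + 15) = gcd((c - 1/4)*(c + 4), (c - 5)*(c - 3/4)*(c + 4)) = c + 4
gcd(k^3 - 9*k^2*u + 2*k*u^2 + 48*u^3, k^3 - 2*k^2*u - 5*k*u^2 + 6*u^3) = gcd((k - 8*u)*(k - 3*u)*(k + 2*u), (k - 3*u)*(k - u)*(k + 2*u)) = -k^2 + k*u + 6*u^2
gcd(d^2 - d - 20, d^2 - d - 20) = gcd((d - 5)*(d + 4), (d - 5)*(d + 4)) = d^2 - d - 20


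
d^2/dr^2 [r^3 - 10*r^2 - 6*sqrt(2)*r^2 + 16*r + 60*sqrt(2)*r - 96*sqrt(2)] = 6*r - 20 - 12*sqrt(2)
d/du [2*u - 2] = 2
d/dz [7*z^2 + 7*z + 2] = 14*z + 7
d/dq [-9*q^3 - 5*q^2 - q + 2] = -27*q^2 - 10*q - 1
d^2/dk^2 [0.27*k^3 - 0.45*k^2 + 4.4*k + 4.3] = 1.62*k - 0.9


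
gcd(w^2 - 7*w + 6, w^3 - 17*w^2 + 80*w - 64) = w - 1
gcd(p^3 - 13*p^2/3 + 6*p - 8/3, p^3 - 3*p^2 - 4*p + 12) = p - 2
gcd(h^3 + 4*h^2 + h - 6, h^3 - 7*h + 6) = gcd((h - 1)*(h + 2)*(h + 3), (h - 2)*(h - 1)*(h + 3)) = h^2 + 2*h - 3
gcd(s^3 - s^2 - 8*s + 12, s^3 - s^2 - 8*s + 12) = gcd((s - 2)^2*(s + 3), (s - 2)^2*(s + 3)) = s^3 - s^2 - 8*s + 12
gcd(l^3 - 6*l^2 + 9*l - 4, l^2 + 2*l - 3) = l - 1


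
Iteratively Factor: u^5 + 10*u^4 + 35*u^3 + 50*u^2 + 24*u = (u + 1)*(u^4 + 9*u^3 + 26*u^2 + 24*u) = (u + 1)*(u + 2)*(u^3 + 7*u^2 + 12*u) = (u + 1)*(u + 2)*(u + 3)*(u^2 + 4*u) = (u + 1)*(u + 2)*(u + 3)*(u + 4)*(u)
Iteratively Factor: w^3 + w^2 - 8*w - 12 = (w - 3)*(w^2 + 4*w + 4) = (w - 3)*(w + 2)*(w + 2)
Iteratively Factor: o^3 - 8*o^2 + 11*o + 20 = (o - 4)*(o^2 - 4*o - 5) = (o - 5)*(o - 4)*(o + 1)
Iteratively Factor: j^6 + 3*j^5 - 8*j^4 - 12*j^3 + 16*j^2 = (j + 2)*(j^5 + j^4 - 10*j^3 + 8*j^2) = (j + 2)*(j + 4)*(j^4 - 3*j^3 + 2*j^2) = (j - 1)*(j + 2)*(j + 4)*(j^3 - 2*j^2) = (j - 2)*(j - 1)*(j + 2)*(j + 4)*(j^2) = j*(j - 2)*(j - 1)*(j + 2)*(j + 4)*(j)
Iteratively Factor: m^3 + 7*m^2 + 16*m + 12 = (m + 2)*(m^2 + 5*m + 6) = (m + 2)*(m + 3)*(m + 2)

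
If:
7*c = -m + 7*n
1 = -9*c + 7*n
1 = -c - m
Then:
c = -2/3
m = -1/3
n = -5/7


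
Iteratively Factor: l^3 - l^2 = (l - 1)*(l^2) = l*(l - 1)*(l)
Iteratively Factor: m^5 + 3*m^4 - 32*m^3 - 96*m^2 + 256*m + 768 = (m - 4)*(m^4 + 7*m^3 - 4*m^2 - 112*m - 192) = (m - 4)*(m + 3)*(m^3 + 4*m^2 - 16*m - 64) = (m - 4)*(m + 3)*(m + 4)*(m^2 - 16) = (m - 4)*(m + 3)*(m + 4)^2*(m - 4)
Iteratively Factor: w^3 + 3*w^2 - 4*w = (w - 1)*(w^2 + 4*w) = (w - 1)*(w + 4)*(w)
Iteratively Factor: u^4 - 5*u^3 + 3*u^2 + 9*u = (u - 3)*(u^3 - 2*u^2 - 3*u) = (u - 3)^2*(u^2 + u) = u*(u - 3)^2*(u + 1)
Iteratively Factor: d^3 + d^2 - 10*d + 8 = (d - 1)*(d^2 + 2*d - 8) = (d - 1)*(d + 4)*(d - 2)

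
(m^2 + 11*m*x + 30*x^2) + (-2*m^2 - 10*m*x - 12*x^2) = -m^2 + m*x + 18*x^2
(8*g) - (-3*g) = 11*g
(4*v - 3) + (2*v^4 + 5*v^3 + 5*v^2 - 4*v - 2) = 2*v^4 + 5*v^3 + 5*v^2 - 5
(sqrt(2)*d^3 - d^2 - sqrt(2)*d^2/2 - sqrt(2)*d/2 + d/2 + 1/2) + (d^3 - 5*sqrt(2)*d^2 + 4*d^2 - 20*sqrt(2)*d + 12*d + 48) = d^3 + sqrt(2)*d^3 - 11*sqrt(2)*d^2/2 + 3*d^2 - 41*sqrt(2)*d/2 + 25*d/2 + 97/2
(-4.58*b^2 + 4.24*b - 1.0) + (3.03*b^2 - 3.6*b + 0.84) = -1.55*b^2 + 0.64*b - 0.16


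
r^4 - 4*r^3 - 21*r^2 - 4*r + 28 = (r - 7)*(r - 1)*(r + 2)^2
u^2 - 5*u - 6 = (u - 6)*(u + 1)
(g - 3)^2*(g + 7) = g^3 + g^2 - 33*g + 63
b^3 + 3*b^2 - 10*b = b*(b - 2)*(b + 5)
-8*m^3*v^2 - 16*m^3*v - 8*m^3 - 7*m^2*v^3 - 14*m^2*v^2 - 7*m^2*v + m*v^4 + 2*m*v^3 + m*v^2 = (-8*m + v)*(m + v)*(v + 1)*(m*v + m)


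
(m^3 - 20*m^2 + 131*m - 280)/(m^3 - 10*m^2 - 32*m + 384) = (m^2 - 12*m + 35)/(m^2 - 2*m - 48)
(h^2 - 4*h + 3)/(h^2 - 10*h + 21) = (h - 1)/(h - 7)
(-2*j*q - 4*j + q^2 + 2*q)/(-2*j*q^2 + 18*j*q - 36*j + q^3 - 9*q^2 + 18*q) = (q + 2)/(q^2 - 9*q + 18)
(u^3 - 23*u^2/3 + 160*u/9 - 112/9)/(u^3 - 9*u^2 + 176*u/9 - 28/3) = (3*u^2 - 16*u + 16)/(3*u^2 - 20*u + 12)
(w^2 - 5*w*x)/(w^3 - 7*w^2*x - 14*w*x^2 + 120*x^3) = -w/(-w^2 + 2*w*x + 24*x^2)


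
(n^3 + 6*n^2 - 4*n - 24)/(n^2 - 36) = (n^2 - 4)/(n - 6)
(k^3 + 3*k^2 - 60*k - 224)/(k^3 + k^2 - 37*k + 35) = (k^2 - 4*k - 32)/(k^2 - 6*k + 5)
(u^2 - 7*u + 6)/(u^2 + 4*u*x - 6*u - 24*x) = (u - 1)/(u + 4*x)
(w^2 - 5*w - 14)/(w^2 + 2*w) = (w - 7)/w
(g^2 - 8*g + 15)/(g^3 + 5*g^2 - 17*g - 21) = (g - 5)/(g^2 + 8*g + 7)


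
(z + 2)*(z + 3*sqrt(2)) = z^2 + 2*z + 3*sqrt(2)*z + 6*sqrt(2)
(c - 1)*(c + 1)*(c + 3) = c^3 + 3*c^2 - c - 3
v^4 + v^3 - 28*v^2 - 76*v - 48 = (v - 6)*(v + 1)*(v + 2)*(v + 4)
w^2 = w^2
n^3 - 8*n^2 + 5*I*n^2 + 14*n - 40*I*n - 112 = (n - 8)*(n - 2*I)*(n + 7*I)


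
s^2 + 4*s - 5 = (s - 1)*(s + 5)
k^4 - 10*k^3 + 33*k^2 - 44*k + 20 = (k - 5)*(k - 2)^2*(k - 1)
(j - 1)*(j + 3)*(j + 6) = j^3 + 8*j^2 + 9*j - 18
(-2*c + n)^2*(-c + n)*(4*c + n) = -16*c^4 + 28*c^3*n - 12*c^2*n^2 - c*n^3 + n^4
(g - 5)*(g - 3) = g^2 - 8*g + 15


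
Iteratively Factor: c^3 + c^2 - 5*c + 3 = (c - 1)*(c^2 + 2*c - 3) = (c - 1)*(c + 3)*(c - 1)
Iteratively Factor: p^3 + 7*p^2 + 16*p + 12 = (p + 2)*(p^2 + 5*p + 6) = (p + 2)*(p + 3)*(p + 2)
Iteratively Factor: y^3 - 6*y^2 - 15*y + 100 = (y + 4)*(y^2 - 10*y + 25) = (y - 5)*(y + 4)*(y - 5)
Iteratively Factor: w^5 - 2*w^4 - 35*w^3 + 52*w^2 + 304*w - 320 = (w - 1)*(w^4 - w^3 - 36*w^2 + 16*w + 320) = (w - 1)*(w + 4)*(w^3 - 5*w^2 - 16*w + 80) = (w - 5)*(w - 1)*(w + 4)*(w^2 - 16) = (w - 5)*(w - 4)*(w - 1)*(w + 4)*(w + 4)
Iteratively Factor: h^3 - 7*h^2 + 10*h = (h - 2)*(h^2 - 5*h) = (h - 5)*(h - 2)*(h)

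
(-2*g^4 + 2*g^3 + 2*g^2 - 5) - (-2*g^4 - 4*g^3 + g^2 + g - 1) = 6*g^3 + g^2 - g - 4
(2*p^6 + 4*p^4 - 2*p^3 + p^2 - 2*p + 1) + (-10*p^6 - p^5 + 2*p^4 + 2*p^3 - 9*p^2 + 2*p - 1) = -8*p^6 - p^5 + 6*p^4 - 8*p^2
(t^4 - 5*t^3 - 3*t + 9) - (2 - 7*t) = t^4 - 5*t^3 + 4*t + 7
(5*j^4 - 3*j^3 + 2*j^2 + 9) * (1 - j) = -5*j^5 + 8*j^4 - 5*j^3 + 2*j^2 - 9*j + 9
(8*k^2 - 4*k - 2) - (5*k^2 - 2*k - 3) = 3*k^2 - 2*k + 1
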